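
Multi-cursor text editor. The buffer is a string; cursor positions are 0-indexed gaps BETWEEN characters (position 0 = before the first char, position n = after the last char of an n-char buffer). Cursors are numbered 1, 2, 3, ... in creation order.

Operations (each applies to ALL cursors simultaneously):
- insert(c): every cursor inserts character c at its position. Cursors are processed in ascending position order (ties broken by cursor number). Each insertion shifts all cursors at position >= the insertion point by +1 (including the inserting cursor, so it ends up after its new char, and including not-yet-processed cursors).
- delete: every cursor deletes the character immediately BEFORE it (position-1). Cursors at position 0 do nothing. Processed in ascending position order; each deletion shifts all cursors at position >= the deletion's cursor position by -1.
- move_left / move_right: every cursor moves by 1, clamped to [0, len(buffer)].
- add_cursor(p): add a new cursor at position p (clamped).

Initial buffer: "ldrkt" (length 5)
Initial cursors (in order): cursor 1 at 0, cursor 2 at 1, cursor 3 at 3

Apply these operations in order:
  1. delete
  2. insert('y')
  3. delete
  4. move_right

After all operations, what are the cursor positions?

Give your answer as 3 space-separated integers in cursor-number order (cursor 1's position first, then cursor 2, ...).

After op 1 (delete): buffer="dkt" (len 3), cursors c1@0 c2@0 c3@1, authorship ...
After op 2 (insert('y')): buffer="yydykt" (len 6), cursors c1@2 c2@2 c3@4, authorship 12.3..
After op 3 (delete): buffer="dkt" (len 3), cursors c1@0 c2@0 c3@1, authorship ...
After op 4 (move_right): buffer="dkt" (len 3), cursors c1@1 c2@1 c3@2, authorship ...

Answer: 1 1 2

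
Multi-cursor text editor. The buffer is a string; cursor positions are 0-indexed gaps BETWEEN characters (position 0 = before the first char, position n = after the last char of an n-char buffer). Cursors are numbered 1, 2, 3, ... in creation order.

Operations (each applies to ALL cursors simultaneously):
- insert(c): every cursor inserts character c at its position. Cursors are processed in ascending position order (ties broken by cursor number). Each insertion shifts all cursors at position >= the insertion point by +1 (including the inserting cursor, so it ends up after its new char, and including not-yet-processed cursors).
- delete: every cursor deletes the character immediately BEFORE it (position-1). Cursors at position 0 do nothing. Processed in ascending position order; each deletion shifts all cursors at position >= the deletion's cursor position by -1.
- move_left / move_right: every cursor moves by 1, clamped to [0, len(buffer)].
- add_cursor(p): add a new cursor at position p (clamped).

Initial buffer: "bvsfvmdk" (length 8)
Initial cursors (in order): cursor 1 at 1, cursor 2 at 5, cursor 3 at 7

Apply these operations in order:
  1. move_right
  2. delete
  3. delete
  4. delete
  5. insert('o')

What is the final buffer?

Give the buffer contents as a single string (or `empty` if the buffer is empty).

Answer: ooo

Derivation:
After op 1 (move_right): buffer="bvsfvmdk" (len 8), cursors c1@2 c2@6 c3@8, authorship ........
After op 2 (delete): buffer="bsfvd" (len 5), cursors c1@1 c2@4 c3@5, authorship .....
After op 3 (delete): buffer="sf" (len 2), cursors c1@0 c2@2 c3@2, authorship ..
After op 4 (delete): buffer="" (len 0), cursors c1@0 c2@0 c3@0, authorship 
After op 5 (insert('o')): buffer="ooo" (len 3), cursors c1@3 c2@3 c3@3, authorship 123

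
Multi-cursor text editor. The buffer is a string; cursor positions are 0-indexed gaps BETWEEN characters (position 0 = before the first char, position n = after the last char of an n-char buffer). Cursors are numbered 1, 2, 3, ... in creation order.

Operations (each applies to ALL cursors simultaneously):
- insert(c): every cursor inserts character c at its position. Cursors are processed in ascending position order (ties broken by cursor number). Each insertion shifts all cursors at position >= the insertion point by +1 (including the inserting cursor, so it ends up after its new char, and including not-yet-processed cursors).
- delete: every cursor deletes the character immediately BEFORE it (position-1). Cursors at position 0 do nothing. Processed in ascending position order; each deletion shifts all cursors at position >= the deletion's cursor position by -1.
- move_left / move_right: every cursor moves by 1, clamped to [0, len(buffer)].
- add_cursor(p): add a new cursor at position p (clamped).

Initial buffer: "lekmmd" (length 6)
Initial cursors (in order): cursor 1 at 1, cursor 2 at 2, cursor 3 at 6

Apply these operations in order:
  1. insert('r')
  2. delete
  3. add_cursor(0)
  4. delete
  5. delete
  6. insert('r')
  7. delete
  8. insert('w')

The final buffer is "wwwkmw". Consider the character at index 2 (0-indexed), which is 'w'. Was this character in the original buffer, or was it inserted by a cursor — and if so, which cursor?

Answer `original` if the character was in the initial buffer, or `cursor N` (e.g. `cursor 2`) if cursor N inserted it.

Answer: cursor 4

Derivation:
After op 1 (insert('r')): buffer="lrerkmmdr" (len 9), cursors c1@2 c2@4 c3@9, authorship .1.2....3
After op 2 (delete): buffer="lekmmd" (len 6), cursors c1@1 c2@2 c3@6, authorship ......
After op 3 (add_cursor(0)): buffer="lekmmd" (len 6), cursors c4@0 c1@1 c2@2 c3@6, authorship ......
After op 4 (delete): buffer="kmm" (len 3), cursors c1@0 c2@0 c4@0 c3@3, authorship ...
After op 5 (delete): buffer="km" (len 2), cursors c1@0 c2@0 c4@0 c3@2, authorship ..
After op 6 (insert('r')): buffer="rrrkmr" (len 6), cursors c1@3 c2@3 c4@3 c3@6, authorship 124..3
After op 7 (delete): buffer="km" (len 2), cursors c1@0 c2@0 c4@0 c3@2, authorship ..
After op 8 (insert('w')): buffer="wwwkmw" (len 6), cursors c1@3 c2@3 c4@3 c3@6, authorship 124..3
Authorship (.=original, N=cursor N): 1 2 4 . . 3
Index 2: author = 4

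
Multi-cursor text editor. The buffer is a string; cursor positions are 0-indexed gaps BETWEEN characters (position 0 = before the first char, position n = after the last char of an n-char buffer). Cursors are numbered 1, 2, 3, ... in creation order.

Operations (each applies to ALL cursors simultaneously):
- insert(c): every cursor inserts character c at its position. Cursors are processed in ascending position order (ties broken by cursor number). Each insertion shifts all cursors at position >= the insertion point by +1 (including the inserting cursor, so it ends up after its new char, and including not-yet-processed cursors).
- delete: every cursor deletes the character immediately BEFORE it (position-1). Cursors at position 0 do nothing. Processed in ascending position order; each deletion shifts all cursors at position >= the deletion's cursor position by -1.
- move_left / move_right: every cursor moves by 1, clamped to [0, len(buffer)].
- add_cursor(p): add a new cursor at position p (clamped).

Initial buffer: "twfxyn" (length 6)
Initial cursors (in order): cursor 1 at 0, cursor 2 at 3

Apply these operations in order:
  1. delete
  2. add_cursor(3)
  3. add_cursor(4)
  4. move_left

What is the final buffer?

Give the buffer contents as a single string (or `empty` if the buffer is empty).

Answer: twxyn

Derivation:
After op 1 (delete): buffer="twxyn" (len 5), cursors c1@0 c2@2, authorship .....
After op 2 (add_cursor(3)): buffer="twxyn" (len 5), cursors c1@0 c2@2 c3@3, authorship .....
After op 3 (add_cursor(4)): buffer="twxyn" (len 5), cursors c1@0 c2@2 c3@3 c4@4, authorship .....
After op 4 (move_left): buffer="twxyn" (len 5), cursors c1@0 c2@1 c3@2 c4@3, authorship .....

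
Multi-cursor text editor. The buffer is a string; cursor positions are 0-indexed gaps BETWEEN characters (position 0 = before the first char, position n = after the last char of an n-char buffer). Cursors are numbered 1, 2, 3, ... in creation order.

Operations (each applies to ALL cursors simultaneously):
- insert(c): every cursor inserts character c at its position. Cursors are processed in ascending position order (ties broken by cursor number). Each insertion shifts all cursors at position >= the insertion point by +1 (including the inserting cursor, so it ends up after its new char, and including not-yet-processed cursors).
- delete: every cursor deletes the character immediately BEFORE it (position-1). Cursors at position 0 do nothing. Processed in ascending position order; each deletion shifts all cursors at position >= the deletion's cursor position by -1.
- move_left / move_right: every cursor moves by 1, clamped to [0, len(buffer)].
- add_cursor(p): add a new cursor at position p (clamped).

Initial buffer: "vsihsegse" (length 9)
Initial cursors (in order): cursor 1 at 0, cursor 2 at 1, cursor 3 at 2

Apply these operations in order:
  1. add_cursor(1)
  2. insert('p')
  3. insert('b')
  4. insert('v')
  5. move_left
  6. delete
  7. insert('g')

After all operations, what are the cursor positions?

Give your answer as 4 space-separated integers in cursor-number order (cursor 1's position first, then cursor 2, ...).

Answer: 2 9 13 9

Derivation:
After op 1 (add_cursor(1)): buffer="vsihsegse" (len 9), cursors c1@0 c2@1 c4@1 c3@2, authorship .........
After op 2 (insert('p')): buffer="pvppspihsegse" (len 13), cursors c1@1 c2@4 c4@4 c3@6, authorship 1.24.3.......
After op 3 (insert('b')): buffer="pbvppbbspbihsegse" (len 17), cursors c1@2 c2@7 c4@7 c3@10, authorship 11.2424.33.......
After op 4 (insert('v')): buffer="pbvvppbbvvspbvihsegse" (len 21), cursors c1@3 c2@10 c4@10 c3@14, authorship 111.242424.333.......
After op 5 (move_left): buffer="pbvvppbbvvspbvihsegse" (len 21), cursors c1@2 c2@9 c4@9 c3@13, authorship 111.242424.333.......
After op 6 (delete): buffer="pvvppbvspvihsegse" (len 17), cursors c1@1 c2@6 c4@6 c3@9, authorship 11.2424.33.......
After op 7 (insert('g')): buffer="pgvvppbggvspgvihsegse" (len 21), cursors c1@2 c2@9 c4@9 c3@13, authorship 111.242244.333.......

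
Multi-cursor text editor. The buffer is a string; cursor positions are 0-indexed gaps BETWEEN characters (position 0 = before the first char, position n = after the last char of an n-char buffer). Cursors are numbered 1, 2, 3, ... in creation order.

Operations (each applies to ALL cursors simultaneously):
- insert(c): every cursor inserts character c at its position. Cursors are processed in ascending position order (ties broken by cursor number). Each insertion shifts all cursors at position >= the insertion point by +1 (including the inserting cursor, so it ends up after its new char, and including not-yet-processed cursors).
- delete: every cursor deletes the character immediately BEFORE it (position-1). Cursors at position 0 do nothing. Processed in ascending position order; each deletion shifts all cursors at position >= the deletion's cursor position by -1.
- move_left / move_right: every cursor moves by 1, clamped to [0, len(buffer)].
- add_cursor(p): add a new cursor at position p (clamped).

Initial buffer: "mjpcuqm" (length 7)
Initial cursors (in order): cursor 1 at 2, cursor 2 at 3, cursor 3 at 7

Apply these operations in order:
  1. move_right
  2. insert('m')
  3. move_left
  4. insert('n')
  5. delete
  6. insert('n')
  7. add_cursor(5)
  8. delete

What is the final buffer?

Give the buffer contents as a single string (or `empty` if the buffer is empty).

After op 1 (move_right): buffer="mjpcuqm" (len 7), cursors c1@3 c2@4 c3@7, authorship .......
After op 2 (insert('m')): buffer="mjpmcmuqmm" (len 10), cursors c1@4 c2@6 c3@10, authorship ...1.2...3
After op 3 (move_left): buffer="mjpmcmuqmm" (len 10), cursors c1@3 c2@5 c3@9, authorship ...1.2...3
After op 4 (insert('n')): buffer="mjpnmcnmuqmnm" (len 13), cursors c1@4 c2@7 c3@12, authorship ...11.22...33
After op 5 (delete): buffer="mjpmcmuqmm" (len 10), cursors c1@3 c2@5 c3@9, authorship ...1.2...3
After op 6 (insert('n')): buffer="mjpnmcnmuqmnm" (len 13), cursors c1@4 c2@7 c3@12, authorship ...11.22...33
After op 7 (add_cursor(5)): buffer="mjpnmcnmuqmnm" (len 13), cursors c1@4 c4@5 c2@7 c3@12, authorship ...11.22...33
After op 8 (delete): buffer="mjpcmuqmm" (len 9), cursors c1@3 c4@3 c2@4 c3@8, authorship ....2...3

Answer: mjpcmuqmm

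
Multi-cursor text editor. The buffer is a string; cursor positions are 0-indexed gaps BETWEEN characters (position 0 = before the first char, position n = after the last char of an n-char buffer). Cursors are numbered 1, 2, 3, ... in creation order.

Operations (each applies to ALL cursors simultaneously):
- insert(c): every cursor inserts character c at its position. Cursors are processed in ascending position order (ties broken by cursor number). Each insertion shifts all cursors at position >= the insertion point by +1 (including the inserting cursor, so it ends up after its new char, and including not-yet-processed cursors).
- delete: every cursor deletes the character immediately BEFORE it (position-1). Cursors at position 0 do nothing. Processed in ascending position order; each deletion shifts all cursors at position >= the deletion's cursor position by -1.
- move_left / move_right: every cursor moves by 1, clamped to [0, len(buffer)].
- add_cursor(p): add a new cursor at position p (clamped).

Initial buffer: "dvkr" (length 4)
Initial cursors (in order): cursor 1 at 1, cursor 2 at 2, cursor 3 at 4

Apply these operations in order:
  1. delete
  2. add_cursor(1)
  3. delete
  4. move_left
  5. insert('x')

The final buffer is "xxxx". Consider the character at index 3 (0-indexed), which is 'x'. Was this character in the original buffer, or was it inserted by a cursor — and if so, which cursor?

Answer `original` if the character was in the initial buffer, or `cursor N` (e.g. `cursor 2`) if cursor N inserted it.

After op 1 (delete): buffer="k" (len 1), cursors c1@0 c2@0 c3@1, authorship .
After op 2 (add_cursor(1)): buffer="k" (len 1), cursors c1@0 c2@0 c3@1 c4@1, authorship .
After op 3 (delete): buffer="" (len 0), cursors c1@0 c2@0 c3@0 c4@0, authorship 
After op 4 (move_left): buffer="" (len 0), cursors c1@0 c2@0 c3@0 c4@0, authorship 
After op 5 (insert('x')): buffer="xxxx" (len 4), cursors c1@4 c2@4 c3@4 c4@4, authorship 1234
Authorship (.=original, N=cursor N): 1 2 3 4
Index 3: author = 4

Answer: cursor 4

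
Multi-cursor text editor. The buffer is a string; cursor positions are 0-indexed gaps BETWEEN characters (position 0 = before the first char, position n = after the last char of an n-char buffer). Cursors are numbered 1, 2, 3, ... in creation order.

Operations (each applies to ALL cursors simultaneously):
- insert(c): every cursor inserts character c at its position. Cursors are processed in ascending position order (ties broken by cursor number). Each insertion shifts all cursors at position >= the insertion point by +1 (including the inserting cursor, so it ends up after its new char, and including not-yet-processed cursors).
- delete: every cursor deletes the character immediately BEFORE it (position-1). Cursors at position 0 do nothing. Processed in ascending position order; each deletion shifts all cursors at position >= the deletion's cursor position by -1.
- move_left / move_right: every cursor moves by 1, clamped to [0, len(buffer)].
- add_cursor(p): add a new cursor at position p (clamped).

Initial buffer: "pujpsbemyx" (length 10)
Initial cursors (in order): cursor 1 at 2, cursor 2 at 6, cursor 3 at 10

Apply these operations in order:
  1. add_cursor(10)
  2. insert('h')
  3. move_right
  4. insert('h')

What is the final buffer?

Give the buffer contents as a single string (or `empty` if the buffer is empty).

Answer: puhjhpsbhehmyxhhhh

Derivation:
After op 1 (add_cursor(10)): buffer="pujpsbemyx" (len 10), cursors c1@2 c2@6 c3@10 c4@10, authorship ..........
After op 2 (insert('h')): buffer="puhjpsbhemyxhh" (len 14), cursors c1@3 c2@8 c3@14 c4@14, authorship ..1....2....34
After op 3 (move_right): buffer="puhjpsbhemyxhh" (len 14), cursors c1@4 c2@9 c3@14 c4@14, authorship ..1....2....34
After op 4 (insert('h')): buffer="puhjhpsbhehmyxhhhh" (len 18), cursors c1@5 c2@11 c3@18 c4@18, authorship ..1.1...2.2...3434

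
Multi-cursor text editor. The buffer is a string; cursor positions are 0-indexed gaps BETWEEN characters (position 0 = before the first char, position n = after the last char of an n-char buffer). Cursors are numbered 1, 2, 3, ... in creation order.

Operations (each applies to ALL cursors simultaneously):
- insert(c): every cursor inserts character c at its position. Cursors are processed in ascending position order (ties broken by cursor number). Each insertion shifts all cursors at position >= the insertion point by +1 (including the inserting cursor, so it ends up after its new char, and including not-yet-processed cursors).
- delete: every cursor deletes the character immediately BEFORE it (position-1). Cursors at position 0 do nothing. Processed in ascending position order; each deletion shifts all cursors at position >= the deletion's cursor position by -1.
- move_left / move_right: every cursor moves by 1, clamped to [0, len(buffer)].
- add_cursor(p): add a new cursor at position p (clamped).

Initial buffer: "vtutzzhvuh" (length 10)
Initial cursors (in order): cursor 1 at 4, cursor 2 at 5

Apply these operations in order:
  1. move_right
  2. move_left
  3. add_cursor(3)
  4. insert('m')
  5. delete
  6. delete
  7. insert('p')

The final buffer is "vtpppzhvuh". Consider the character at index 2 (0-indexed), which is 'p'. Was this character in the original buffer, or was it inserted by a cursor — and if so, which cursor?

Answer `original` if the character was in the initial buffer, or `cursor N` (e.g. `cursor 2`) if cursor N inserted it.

Answer: cursor 1

Derivation:
After op 1 (move_right): buffer="vtutzzhvuh" (len 10), cursors c1@5 c2@6, authorship ..........
After op 2 (move_left): buffer="vtutzzhvuh" (len 10), cursors c1@4 c2@5, authorship ..........
After op 3 (add_cursor(3)): buffer="vtutzzhvuh" (len 10), cursors c3@3 c1@4 c2@5, authorship ..........
After op 4 (insert('m')): buffer="vtumtmzmzhvuh" (len 13), cursors c3@4 c1@6 c2@8, authorship ...3.1.2.....
After op 5 (delete): buffer="vtutzzhvuh" (len 10), cursors c3@3 c1@4 c2@5, authorship ..........
After op 6 (delete): buffer="vtzhvuh" (len 7), cursors c1@2 c2@2 c3@2, authorship .......
After op 7 (insert('p')): buffer="vtpppzhvuh" (len 10), cursors c1@5 c2@5 c3@5, authorship ..123.....
Authorship (.=original, N=cursor N): . . 1 2 3 . . . . .
Index 2: author = 1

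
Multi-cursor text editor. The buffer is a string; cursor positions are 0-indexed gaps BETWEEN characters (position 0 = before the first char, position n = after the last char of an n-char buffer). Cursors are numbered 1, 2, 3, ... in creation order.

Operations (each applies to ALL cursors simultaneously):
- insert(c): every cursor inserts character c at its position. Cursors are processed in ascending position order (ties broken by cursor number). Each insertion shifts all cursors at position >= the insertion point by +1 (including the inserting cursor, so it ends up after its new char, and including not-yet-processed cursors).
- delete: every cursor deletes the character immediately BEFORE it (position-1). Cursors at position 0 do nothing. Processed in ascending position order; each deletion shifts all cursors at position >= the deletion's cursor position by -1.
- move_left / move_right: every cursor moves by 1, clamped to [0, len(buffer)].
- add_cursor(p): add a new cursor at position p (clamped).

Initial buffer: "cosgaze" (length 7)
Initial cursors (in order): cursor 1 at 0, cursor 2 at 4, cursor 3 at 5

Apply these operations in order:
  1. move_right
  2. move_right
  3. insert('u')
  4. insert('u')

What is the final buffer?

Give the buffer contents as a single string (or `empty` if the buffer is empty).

After op 1 (move_right): buffer="cosgaze" (len 7), cursors c1@1 c2@5 c3@6, authorship .......
After op 2 (move_right): buffer="cosgaze" (len 7), cursors c1@2 c2@6 c3@7, authorship .......
After op 3 (insert('u')): buffer="cousgazueu" (len 10), cursors c1@3 c2@8 c3@10, authorship ..1....2.3
After op 4 (insert('u')): buffer="couusgazuueuu" (len 13), cursors c1@4 c2@10 c3@13, authorship ..11....22.33

Answer: couusgazuueuu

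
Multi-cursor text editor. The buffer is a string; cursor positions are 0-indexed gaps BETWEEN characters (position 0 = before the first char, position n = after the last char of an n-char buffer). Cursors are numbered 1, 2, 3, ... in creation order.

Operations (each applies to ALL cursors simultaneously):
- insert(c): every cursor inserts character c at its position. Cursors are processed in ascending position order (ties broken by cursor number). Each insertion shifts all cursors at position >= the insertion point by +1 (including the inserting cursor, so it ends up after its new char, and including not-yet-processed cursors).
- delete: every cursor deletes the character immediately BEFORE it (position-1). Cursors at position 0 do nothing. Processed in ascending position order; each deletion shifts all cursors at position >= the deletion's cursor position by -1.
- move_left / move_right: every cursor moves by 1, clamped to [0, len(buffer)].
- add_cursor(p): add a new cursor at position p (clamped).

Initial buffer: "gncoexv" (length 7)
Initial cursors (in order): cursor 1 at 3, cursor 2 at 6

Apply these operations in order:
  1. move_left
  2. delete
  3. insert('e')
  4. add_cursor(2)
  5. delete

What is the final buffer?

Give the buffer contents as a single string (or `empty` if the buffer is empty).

Answer: coxv

Derivation:
After op 1 (move_left): buffer="gncoexv" (len 7), cursors c1@2 c2@5, authorship .......
After op 2 (delete): buffer="gcoxv" (len 5), cursors c1@1 c2@3, authorship .....
After op 3 (insert('e')): buffer="gecoexv" (len 7), cursors c1@2 c2@5, authorship .1..2..
After op 4 (add_cursor(2)): buffer="gecoexv" (len 7), cursors c1@2 c3@2 c2@5, authorship .1..2..
After op 5 (delete): buffer="coxv" (len 4), cursors c1@0 c3@0 c2@2, authorship ....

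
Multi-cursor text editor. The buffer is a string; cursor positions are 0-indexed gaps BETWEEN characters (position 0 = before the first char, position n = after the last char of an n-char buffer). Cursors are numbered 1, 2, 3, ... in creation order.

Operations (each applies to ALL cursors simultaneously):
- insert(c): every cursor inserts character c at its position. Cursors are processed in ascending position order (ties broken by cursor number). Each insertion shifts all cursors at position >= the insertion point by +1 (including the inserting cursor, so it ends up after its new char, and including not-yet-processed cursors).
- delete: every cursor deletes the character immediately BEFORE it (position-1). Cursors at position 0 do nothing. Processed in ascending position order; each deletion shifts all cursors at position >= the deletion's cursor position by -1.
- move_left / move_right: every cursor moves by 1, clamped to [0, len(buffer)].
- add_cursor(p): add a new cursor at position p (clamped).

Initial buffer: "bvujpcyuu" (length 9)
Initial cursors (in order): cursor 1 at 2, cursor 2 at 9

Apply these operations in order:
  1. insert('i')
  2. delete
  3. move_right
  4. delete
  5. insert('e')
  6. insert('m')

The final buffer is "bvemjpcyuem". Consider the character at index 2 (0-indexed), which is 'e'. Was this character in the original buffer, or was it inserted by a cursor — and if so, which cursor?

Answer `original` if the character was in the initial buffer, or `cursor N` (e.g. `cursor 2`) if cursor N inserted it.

After op 1 (insert('i')): buffer="bviujpcyuui" (len 11), cursors c1@3 c2@11, authorship ..1.......2
After op 2 (delete): buffer="bvujpcyuu" (len 9), cursors c1@2 c2@9, authorship .........
After op 3 (move_right): buffer="bvujpcyuu" (len 9), cursors c1@3 c2@9, authorship .........
After op 4 (delete): buffer="bvjpcyu" (len 7), cursors c1@2 c2@7, authorship .......
After op 5 (insert('e')): buffer="bvejpcyue" (len 9), cursors c1@3 c2@9, authorship ..1.....2
After op 6 (insert('m')): buffer="bvemjpcyuem" (len 11), cursors c1@4 c2@11, authorship ..11.....22
Authorship (.=original, N=cursor N): . . 1 1 . . . . . 2 2
Index 2: author = 1

Answer: cursor 1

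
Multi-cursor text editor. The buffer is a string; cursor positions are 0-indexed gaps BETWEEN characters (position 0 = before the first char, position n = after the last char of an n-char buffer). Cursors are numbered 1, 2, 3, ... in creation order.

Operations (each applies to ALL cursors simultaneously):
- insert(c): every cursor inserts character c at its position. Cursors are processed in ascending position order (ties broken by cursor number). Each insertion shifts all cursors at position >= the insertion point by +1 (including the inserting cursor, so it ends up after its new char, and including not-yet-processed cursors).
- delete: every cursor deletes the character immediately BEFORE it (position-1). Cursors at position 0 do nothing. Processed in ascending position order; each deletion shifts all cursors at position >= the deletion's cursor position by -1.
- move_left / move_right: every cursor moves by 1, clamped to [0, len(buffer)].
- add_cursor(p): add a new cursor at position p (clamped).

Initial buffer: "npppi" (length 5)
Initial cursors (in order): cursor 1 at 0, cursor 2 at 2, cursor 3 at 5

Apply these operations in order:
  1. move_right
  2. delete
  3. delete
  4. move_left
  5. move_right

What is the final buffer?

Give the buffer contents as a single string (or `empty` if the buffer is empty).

Answer: empty

Derivation:
After op 1 (move_right): buffer="npppi" (len 5), cursors c1@1 c2@3 c3@5, authorship .....
After op 2 (delete): buffer="pp" (len 2), cursors c1@0 c2@1 c3@2, authorship ..
After op 3 (delete): buffer="" (len 0), cursors c1@0 c2@0 c3@0, authorship 
After op 4 (move_left): buffer="" (len 0), cursors c1@0 c2@0 c3@0, authorship 
After op 5 (move_right): buffer="" (len 0), cursors c1@0 c2@0 c3@0, authorship 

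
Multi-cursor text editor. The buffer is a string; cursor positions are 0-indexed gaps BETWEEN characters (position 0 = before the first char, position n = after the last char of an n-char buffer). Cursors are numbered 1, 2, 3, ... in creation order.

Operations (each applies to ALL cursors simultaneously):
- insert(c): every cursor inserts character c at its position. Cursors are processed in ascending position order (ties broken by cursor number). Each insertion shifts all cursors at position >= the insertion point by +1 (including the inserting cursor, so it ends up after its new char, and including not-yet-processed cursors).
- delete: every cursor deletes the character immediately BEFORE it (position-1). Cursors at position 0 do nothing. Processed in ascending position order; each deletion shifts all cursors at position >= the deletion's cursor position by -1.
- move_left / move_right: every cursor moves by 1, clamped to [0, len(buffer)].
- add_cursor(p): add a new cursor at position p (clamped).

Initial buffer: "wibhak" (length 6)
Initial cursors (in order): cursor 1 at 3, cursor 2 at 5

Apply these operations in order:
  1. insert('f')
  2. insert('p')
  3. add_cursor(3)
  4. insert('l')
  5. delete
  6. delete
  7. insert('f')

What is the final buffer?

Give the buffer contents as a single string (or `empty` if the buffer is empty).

After op 1 (insert('f')): buffer="wibfhafk" (len 8), cursors c1@4 c2@7, authorship ...1..2.
After op 2 (insert('p')): buffer="wibfphafpk" (len 10), cursors c1@5 c2@9, authorship ...11..22.
After op 3 (add_cursor(3)): buffer="wibfphafpk" (len 10), cursors c3@3 c1@5 c2@9, authorship ...11..22.
After op 4 (insert('l')): buffer="wiblfplhafplk" (len 13), cursors c3@4 c1@7 c2@12, authorship ...3111..222.
After op 5 (delete): buffer="wibfphafpk" (len 10), cursors c3@3 c1@5 c2@9, authorship ...11..22.
After op 6 (delete): buffer="wifhafk" (len 7), cursors c3@2 c1@3 c2@6, authorship ..1..2.
After op 7 (insert('f')): buffer="wifffhaffk" (len 10), cursors c3@3 c1@5 c2@9, authorship ..311..22.

Answer: wifffhaffk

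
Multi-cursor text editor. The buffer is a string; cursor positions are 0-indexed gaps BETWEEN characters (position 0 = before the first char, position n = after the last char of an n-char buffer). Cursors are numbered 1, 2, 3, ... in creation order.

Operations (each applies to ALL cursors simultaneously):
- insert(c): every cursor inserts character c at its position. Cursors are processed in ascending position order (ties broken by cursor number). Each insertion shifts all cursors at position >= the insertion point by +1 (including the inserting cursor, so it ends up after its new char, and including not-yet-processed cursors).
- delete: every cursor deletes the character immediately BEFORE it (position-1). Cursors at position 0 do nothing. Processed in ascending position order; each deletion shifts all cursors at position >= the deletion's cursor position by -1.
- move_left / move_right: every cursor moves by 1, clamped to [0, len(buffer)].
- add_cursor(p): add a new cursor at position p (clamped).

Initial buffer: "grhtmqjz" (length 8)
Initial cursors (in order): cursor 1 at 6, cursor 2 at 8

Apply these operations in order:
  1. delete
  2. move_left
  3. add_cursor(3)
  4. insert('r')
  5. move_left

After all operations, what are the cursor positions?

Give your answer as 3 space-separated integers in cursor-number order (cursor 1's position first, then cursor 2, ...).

Answer: 5 7 3

Derivation:
After op 1 (delete): buffer="grhtmj" (len 6), cursors c1@5 c2@6, authorship ......
After op 2 (move_left): buffer="grhtmj" (len 6), cursors c1@4 c2@5, authorship ......
After op 3 (add_cursor(3)): buffer="grhtmj" (len 6), cursors c3@3 c1@4 c2@5, authorship ......
After op 4 (insert('r')): buffer="grhrtrmrj" (len 9), cursors c3@4 c1@6 c2@8, authorship ...3.1.2.
After op 5 (move_left): buffer="grhrtrmrj" (len 9), cursors c3@3 c1@5 c2@7, authorship ...3.1.2.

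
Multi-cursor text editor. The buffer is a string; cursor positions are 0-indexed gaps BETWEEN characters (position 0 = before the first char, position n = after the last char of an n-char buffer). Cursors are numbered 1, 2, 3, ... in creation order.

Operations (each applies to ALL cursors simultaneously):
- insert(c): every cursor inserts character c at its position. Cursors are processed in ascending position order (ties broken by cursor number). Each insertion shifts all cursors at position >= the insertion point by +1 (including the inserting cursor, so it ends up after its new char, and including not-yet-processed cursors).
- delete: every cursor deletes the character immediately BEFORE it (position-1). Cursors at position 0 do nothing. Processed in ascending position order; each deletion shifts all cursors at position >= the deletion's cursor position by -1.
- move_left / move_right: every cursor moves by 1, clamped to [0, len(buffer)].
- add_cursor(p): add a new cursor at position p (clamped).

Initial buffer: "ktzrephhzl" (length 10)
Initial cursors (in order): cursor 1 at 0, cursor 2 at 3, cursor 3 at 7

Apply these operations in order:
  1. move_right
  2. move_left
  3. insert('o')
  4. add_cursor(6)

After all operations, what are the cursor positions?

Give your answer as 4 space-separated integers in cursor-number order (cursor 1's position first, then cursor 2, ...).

Answer: 1 5 10 6

Derivation:
After op 1 (move_right): buffer="ktzrephhzl" (len 10), cursors c1@1 c2@4 c3@8, authorship ..........
After op 2 (move_left): buffer="ktzrephhzl" (len 10), cursors c1@0 c2@3 c3@7, authorship ..........
After op 3 (insert('o')): buffer="oktzorephohzl" (len 13), cursors c1@1 c2@5 c3@10, authorship 1...2....3...
After op 4 (add_cursor(6)): buffer="oktzorephohzl" (len 13), cursors c1@1 c2@5 c4@6 c3@10, authorship 1...2....3...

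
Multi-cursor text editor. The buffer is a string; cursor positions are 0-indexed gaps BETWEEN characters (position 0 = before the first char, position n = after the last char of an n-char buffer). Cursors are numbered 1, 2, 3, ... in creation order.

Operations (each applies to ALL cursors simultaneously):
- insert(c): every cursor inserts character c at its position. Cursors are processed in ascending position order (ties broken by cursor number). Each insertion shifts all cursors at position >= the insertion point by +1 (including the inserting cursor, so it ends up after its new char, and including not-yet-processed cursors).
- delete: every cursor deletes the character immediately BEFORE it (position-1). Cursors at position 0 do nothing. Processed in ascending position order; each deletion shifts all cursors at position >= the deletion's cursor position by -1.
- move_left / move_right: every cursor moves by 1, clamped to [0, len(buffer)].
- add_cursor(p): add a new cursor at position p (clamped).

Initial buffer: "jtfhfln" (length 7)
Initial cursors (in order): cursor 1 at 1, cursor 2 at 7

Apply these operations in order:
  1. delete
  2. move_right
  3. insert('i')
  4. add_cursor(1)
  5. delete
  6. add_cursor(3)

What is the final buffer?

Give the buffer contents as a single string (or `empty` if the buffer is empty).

Answer: fhfl

Derivation:
After op 1 (delete): buffer="tfhfl" (len 5), cursors c1@0 c2@5, authorship .....
After op 2 (move_right): buffer="tfhfl" (len 5), cursors c1@1 c2@5, authorship .....
After op 3 (insert('i')): buffer="tifhfli" (len 7), cursors c1@2 c2@7, authorship .1....2
After op 4 (add_cursor(1)): buffer="tifhfli" (len 7), cursors c3@1 c1@2 c2@7, authorship .1....2
After op 5 (delete): buffer="fhfl" (len 4), cursors c1@0 c3@0 c2@4, authorship ....
After op 6 (add_cursor(3)): buffer="fhfl" (len 4), cursors c1@0 c3@0 c4@3 c2@4, authorship ....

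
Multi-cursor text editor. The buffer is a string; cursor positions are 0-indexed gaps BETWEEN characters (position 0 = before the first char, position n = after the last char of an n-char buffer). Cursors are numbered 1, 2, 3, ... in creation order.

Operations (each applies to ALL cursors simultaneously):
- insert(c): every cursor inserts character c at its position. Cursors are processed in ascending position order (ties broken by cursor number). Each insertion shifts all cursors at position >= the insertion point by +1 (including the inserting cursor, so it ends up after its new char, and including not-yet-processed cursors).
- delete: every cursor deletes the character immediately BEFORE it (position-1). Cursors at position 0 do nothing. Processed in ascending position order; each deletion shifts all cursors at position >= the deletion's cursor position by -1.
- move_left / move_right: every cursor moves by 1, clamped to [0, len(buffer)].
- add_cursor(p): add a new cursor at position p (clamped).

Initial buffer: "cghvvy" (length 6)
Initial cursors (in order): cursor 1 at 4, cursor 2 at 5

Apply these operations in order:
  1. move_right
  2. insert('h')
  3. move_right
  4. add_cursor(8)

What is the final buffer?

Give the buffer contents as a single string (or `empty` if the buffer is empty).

Answer: cghvvhyh

Derivation:
After op 1 (move_right): buffer="cghvvy" (len 6), cursors c1@5 c2@6, authorship ......
After op 2 (insert('h')): buffer="cghvvhyh" (len 8), cursors c1@6 c2@8, authorship .....1.2
After op 3 (move_right): buffer="cghvvhyh" (len 8), cursors c1@7 c2@8, authorship .....1.2
After op 4 (add_cursor(8)): buffer="cghvvhyh" (len 8), cursors c1@7 c2@8 c3@8, authorship .....1.2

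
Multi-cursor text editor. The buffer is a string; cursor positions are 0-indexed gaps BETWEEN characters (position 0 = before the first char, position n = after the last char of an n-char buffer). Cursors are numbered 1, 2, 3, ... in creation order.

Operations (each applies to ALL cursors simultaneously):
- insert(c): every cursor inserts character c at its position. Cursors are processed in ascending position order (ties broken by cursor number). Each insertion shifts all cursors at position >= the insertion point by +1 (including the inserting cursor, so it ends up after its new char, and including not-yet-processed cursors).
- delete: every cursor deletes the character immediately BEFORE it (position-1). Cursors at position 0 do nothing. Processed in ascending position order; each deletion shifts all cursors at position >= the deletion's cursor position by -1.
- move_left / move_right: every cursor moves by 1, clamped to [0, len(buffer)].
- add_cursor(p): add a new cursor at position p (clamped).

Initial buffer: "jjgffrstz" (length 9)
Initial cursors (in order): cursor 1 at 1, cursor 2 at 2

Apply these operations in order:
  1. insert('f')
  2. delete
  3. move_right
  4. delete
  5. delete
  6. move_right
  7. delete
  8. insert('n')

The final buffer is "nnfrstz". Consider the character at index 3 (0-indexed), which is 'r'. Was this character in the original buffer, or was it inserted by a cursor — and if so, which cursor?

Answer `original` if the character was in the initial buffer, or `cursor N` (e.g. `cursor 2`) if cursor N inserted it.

After op 1 (insert('f')): buffer="jfjfgffrstz" (len 11), cursors c1@2 c2@4, authorship .1.2.......
After op 2 (delete): buffer="jjgffrstz" (len 9), cursors c1@1 c2@2, authorship .........
After op 3 (move_right): buffer="jjgffrstz" (len 9), cursors c1@2 c2@3, authorship .........
After op 4 (delete): buffer="jffrstz" (len 7), cursors c1@1 c2@1, authorship .......
After op 5 (delete): buffer="ffrstz" (len 6), cursors c1@0 c2@0, authorship ......
After op 6 (move_right): buffer="ffrstz" (len 6), cursors c1@1 c2@1, authorship ......
After op 7 (delete): buffer="frstz" (len 5), cursors c1@0 c2@0, authorship .....
After op 8 (insert('n')): buffer="nnfrstz" (len 7), cursors c1@2 c2@2, authorship 12.....
Authorship (.=original, N=cursor N): 1 2 . . . . .
Index 3: author = original

Answer: original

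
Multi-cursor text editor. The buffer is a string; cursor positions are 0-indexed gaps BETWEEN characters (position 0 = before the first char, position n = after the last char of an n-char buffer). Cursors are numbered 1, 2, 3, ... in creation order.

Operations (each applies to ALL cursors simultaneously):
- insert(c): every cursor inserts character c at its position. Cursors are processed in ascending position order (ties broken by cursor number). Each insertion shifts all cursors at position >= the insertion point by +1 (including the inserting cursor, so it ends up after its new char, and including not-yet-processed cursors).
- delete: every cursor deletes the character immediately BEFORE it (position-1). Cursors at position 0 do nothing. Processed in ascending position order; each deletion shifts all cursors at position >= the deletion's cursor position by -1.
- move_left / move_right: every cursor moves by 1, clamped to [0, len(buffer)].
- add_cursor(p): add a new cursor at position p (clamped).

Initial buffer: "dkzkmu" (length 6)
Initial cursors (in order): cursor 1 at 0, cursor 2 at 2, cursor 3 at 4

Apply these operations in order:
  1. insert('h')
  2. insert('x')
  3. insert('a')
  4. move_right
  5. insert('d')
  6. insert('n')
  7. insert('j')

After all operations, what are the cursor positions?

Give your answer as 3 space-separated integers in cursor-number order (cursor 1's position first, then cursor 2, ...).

After op 1 (insert('h')): buffer="hdkhzkhmu" (len 9), cursors c1@1 c2@4 c3@7, authorship 1..2..3..
After op 2 (insert('x')): buffer="hxdkhxzkhxmu" (len 12), cursors c1@2 c2@6 c3@10, authorship 11..22..33..
After op 3 (insert('a')): buffer="hxadkhxazkhxamu" (len 15), cursors c1@3 c2@8 c3@13, authorship 111..222..333..
After op 4 (move_right): buffer="hxadkhxazkhxamu" (len 15), cursors c1@4 c2@9 c3@14, authorship 111..222..333..
After op 5 (insert('d')): buffer="hxaddkhxazdkhxamdu" (len 18), cursors c1@5 c2@11 c3@17, authorship 111.1.222.2.333.3.
After op 6 (insert('n')): buffer="hxaddnkhxazdnkhxamdnu" (len 21), cursors c1@6 c2@13 c3@20, authorship 111.11.222.22.333.33.
After op 7 (insert('j')): buffer="hxaddnjkhxazdnjkhxamdnju" (len 24), cursors c1@7 c2@15 c3@23, authorship 111.111.222.222.333.333.

Answer: 7 15 23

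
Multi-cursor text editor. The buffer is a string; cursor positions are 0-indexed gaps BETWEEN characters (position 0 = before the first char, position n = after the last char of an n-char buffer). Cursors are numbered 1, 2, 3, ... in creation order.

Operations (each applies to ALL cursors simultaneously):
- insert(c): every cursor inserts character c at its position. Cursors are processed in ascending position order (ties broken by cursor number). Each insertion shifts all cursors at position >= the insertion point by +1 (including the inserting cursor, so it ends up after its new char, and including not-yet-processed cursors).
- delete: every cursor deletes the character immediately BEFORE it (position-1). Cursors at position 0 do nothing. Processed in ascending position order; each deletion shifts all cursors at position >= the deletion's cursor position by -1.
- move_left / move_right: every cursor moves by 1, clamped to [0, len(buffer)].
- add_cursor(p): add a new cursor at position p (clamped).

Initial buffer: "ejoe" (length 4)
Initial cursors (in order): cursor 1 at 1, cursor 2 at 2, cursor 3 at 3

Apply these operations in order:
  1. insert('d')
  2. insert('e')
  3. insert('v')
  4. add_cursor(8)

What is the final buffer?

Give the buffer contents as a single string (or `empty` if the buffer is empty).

After op 1 (insert('d')): buffer="edjdode" (len 7), cursors c1@2 c2@4 c3@6, authorship .1.2.3.
After op 2 (insert('e')): buffer="edejdeodee" (len 10), cursors c1@3 c2@6 c3@9, authorship .11.22.33.
After op 3 (insert('v')): buffer="edevjdevodeve" (len 13), cursors c1@4 c2@8 c3@12, authorship .111.222.333.
After op 4 (add_cursor(8)): buffer="edevjdevodeve" (len 13), cursors c1@4 c2@8 c4@8 c3@12, authorship .111.222.333.

Answer: edevjdevodeve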